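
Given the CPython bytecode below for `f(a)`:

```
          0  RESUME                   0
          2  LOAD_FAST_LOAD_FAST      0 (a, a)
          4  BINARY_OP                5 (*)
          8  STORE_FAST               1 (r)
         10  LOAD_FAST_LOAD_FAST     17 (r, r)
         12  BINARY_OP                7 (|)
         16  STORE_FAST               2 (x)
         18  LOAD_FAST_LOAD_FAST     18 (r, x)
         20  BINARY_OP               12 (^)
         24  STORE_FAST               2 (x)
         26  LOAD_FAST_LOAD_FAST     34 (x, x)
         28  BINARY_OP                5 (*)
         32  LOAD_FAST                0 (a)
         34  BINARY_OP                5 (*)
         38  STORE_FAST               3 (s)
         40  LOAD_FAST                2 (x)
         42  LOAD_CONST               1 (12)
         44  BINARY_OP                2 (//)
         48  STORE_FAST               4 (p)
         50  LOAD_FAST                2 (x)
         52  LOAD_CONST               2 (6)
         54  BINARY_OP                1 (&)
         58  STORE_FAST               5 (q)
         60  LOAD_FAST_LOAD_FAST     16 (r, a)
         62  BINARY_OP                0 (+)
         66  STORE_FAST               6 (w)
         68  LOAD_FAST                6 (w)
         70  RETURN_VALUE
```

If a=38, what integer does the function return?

1482

LOAD_FAST_LOAD_FAST a,a → push 38,38. Stack: [38, 38]
BINARY_OP * → 38 * 38 = 1444. Stack: [1444]
STORE_FAST r → r=1444. Stack: []
LOAD_FAST_LOAD_FAST r,r → push 1444,1444. Stack: [1444, 1444]
BINARY_OP | → 1444 | 1444 = 1444. Stack: [1444]
STORE_FAST x → x=1444. Stack: []
LOAD_FAST_LOAD_FAST r,x → push 1444,1444. Stack: [1444, 1444]
BINARY_OP ^ → 1444 ^ 1444 = 0. Stack: [0]
STORE_FAST x → x=0. Stack: []
LOAD_FAST_LOAD_FAST x,x → push 0,0. Stack: [0, 0]
BINARY_OP * → 0 * 0 = 0. Stack: [0]
LOAD_FAST a → push 38. Stack: [0, 38]
BINARY_OP * → 0 * 38 = 0. Stack: [0]
STORE_FAST s → s=0. Stack: []
LOAD_FAST x → push 0. Stack: [0]
LOAD_CONST → push 12. Stack: [0, 12]
BINARY_OP // → 0 // 12 = 0. Stack: [0]
STORE_FAST p → p=0. Stack: []
LOAD_FAST x → push 0. Stack: [0]
LOAD_CONST → push 6. Stack: [0, 6]
BINARY_OP & → 0 & 6 = 0. Stack: [0]
STORE_FAST q → q=0. Stack: []
LOAD_FAST_LOAD_FAST r,a → push 1444,38. Stack: [1444, 38]
BINARY_OP + → 1444 + 38 = 1482. Stack: [1482]
STORE_FAST w → w=1482. Stack: []
LOAD_FAST w → push 1482. Stack: [1482]
RETURN_VALUE → return 1482.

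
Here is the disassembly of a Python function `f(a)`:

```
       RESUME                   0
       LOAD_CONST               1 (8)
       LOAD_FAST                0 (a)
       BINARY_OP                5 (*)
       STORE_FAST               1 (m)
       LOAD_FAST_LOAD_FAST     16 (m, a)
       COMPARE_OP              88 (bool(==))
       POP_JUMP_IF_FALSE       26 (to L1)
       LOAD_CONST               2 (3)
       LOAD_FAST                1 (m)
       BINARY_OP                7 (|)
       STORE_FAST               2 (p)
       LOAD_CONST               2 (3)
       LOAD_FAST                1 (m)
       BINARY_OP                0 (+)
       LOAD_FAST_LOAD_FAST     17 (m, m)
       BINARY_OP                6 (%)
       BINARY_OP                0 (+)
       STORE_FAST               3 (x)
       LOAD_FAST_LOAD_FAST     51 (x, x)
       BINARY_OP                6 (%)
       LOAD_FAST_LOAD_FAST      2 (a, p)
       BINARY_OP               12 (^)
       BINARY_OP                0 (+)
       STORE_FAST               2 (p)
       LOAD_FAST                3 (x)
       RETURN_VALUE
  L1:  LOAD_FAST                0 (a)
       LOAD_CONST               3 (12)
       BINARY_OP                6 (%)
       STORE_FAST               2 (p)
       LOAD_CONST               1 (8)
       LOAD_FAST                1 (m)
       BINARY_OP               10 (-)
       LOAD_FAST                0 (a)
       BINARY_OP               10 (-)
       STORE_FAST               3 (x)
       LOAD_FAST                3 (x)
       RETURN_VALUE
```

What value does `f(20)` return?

-172

LOAD_CONST → push 8. Stack: [8]
LOAD_FAST a → push 20. Stack: [8, 20]
BINARY_OP * → 8 * 20 = 160. Stack: [160]
STORE_FAST m → m=160. Stack: []
LOAD_FAST_LOAD_FAST m,a → push 160,20. Stack: [160, 20]
COMPARE_OP bool(==) → 160 vs 20 = False. Stack: [False]
POP_JUMP_IF_FALSE → pop False; jump. Stack: []
LOAD_FAST a → push 20. Stack: [20]
LOAD_CONST → push 12. Stack: [20, 12]
BINARY_OP % → 20 % 12 = 8. Stack: [8]
STORE_FAST p → p=8. Stack: []
LOAD_CONST → push 8. Stack: [8]
LOAD_FAST m → push 160. Stack: [8, 160]
BINARY_OP - → 8 - 160 = -152. Stack: [-152]
LOAD_FAST a → push 20. Stack: [-152, 20]
BINARY_OP - → -152 - 20 = -172. Stack: [-172]
STORE_FAST x → x=-172. Stack: []
LOAD_FAST x → push -172. Stack: [-172]
RETURN_VALUE → return -172.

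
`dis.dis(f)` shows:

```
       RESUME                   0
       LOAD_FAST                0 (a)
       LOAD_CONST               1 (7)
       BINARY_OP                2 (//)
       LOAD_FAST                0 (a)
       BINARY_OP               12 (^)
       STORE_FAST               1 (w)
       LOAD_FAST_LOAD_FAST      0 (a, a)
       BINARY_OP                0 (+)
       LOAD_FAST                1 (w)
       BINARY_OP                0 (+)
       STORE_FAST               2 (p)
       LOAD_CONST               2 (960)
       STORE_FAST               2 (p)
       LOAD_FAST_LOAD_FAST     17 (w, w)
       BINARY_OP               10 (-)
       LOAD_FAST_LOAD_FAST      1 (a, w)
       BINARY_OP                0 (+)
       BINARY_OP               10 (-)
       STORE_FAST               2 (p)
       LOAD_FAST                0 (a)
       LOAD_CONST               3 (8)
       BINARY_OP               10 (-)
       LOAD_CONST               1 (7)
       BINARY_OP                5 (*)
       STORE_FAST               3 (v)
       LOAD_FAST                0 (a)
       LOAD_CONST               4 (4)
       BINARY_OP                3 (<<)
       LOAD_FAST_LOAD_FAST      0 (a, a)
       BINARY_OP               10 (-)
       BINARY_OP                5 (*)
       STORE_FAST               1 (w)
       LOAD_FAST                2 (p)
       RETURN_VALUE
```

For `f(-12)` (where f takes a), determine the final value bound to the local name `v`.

-140

LOAD_FAST a → push -12. Stack: [-12]
LOAD_CONST → push 7. Stack: [-12, 7]
BINARY_OP // → -12 // 7 = -2. Stack: [-2]
LOAD_FAST a → push -12. Stack: [-2, -12]
BINARY_OP ^ → -2 ^ -12 = 10. Stack: [10]
STORE_FAST w → w=10. Stack: []
LOAD_FAST_LOAD_FAST a,a → push -12,-12. Stack: [-12, -12]
BINARY_OP + → -12 + -12 = -24. Stack: [-24]
LOAD_FAST w → push 10. Stack: [-24, 10]
BINARY_OP + → -24 + 10 = -14. Stack: [-14]
STORE_FAST p → p=-14. Stack: []
LOAD_CONST → push 960. Stack: [960]
STORE_FAST p → p=960. Stack: []
LOAD_FAST_LOAD_FAST w,w → push 10,10. Stack: [10, 10]
BINARY_OP - → 10 - 10 = 0. Stack: [0]
LOAD_FAST_LOAD_FAST a,w → push -12,10. Stack: [0, -12, 10]
BINARY_OP + → -12 + 10 = -2. Stack: [0, -2]
BINARY_OP - → 0 - -2 = 2. Stack: [2]
STORE_FAST p → p=2. Stack: []
LOAD_FAST a → push -12. Stack: [-12]
LOAD_CONST → push 8. Stack: [-12, 8]
BINARY_OP - → -12 - 8 = -20. Stack: [-20]
LOAD_CONST → push 7. Stack: [-20, 7]
BINARY_OP * → -20 * 7 = -140. Stack: [-140]
STORE_FAST v → v=-140. Stack: []
LOAD_FAST a → push -12. Stack: [-12]
LOAD_CONST → push 4. Stack: [-12, 4]
BINARY_OP << → -12 << 4 = -192. Stack: [-192]
LOAD_FAST_LOAD_FAST a,a → push -12,-12. Stack: [-192, -12, -12]
BINARY_OP - → -12 - -12 = 0. Stack: [-192, 0]
BINARY_OP * → -192 * 0 = 0. Stack: [0]
STORE_FAST w → w=0. Stack: []
LOAD_FAST p → push 2. Stack: [2]
RETURN_VALUE → return 2.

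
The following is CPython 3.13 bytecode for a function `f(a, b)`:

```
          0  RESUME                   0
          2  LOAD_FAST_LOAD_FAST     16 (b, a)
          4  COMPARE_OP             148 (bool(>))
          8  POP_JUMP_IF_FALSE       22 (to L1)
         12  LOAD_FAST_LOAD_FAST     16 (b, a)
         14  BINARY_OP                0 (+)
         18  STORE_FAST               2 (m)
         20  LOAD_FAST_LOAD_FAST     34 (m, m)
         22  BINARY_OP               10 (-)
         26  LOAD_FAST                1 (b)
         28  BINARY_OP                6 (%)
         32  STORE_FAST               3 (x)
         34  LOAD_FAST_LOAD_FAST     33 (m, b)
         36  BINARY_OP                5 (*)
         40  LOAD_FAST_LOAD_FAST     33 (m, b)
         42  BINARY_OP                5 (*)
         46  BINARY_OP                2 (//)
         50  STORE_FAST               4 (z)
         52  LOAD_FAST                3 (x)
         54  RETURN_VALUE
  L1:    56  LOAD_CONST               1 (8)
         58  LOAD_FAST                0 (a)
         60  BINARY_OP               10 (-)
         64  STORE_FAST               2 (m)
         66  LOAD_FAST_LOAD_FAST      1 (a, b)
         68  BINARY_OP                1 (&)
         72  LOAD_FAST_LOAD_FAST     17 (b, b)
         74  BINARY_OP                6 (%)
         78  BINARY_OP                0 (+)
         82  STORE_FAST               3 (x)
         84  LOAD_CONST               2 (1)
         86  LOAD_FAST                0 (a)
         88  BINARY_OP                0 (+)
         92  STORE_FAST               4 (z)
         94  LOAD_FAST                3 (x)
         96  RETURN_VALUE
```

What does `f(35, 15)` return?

3

LOAD_FAST_LOAD_FAST b,a → push 15,35. Stack: [15, 35]
COMPARE_OP bool(>) → 15 vs 35 = False. Stack: [False]
POP_JUMP_IF_FALSE → pop False; jump. Stack: []
LOAD_CONST → push 8. Stack: [8]
LOAD_FAST a → push 35. Stack: [8, 35]
BINARY_OP - → 8 - 35 = -27. Stack: [-27]
STORE_FAST m → m=-27. Stack: []
LOAD_FAST_LOAD_FAST a,b → push 35,15. Stack: [35, 15]
BINARY_OP & → 35 & 15 = 3. Stack: [3]
LOAD_FAST_LOAD_FAST b,b → push 15,15. Stack: [3, 15, 15]
BINARY_OP % → 15 % 15 = 0. Stack: [3, 0]
BINARY_OP + → 3 + 0 = 3. Stack: [3]
STORE_FAST x → x=3. Stack: []
LOAD_CONST → push 1. Stack: [1]
LOAD_FAST a → push 35. Stack: [1, 35]
BINARY_OP + → 1 + 35 = 36. Stack: [36]
STORE_FAST z → z=36. Stack: []
LOAD_FAST x → push 3. Stack: [3]
RETURN_VALUE → return 3.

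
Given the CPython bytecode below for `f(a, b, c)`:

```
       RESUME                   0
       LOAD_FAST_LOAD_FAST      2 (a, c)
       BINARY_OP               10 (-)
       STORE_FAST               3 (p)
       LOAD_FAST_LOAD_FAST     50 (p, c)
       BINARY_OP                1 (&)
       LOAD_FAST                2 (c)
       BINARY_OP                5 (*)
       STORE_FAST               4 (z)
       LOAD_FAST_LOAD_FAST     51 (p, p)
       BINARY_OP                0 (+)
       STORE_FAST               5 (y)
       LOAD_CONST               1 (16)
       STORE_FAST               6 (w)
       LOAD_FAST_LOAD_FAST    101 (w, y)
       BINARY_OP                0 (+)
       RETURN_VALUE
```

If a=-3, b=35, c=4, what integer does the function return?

2

LOAD_FAST_LOAD_FAST a,c → push -3,4. Stack: [-3, 4]
BINARY_OP - → -3 - 4 = -7. Stack: [-7]
STORE_FAST p → p=-7. Stack: []
LOAD_FAST_LOAD_FAST p,c → push -7,4. Stack: [-7, 4]
BINARY_OP & → -7 & 4 = 0. Stack: [0]
LOAD_FAST c → push 4. Stack: [0, 4]
BINARY_OP * → 0 * 4 = 0. Stack: [0]
STORE_FAST z → z=0. Stack: []
LOAD_FAST_LOAD_FAST p,p → push -7,-7. Stack: [-7, -7]
BINARY_OP + → -7 + -7 = -14. Stack: [-14]
STORE_FAST y → y=-14. Stack: []
LOAD_CONST → push 16. Stack: [16]
STORE_FAST w → w=16. Stack: []
LOAD_FAST_LOAD_FAST w,y → push 16,-14. Stack: [16, -14]
BINARY_OP + → 16 + -14 = 2. Stack: [2]
RETURN_VALUE → return 2.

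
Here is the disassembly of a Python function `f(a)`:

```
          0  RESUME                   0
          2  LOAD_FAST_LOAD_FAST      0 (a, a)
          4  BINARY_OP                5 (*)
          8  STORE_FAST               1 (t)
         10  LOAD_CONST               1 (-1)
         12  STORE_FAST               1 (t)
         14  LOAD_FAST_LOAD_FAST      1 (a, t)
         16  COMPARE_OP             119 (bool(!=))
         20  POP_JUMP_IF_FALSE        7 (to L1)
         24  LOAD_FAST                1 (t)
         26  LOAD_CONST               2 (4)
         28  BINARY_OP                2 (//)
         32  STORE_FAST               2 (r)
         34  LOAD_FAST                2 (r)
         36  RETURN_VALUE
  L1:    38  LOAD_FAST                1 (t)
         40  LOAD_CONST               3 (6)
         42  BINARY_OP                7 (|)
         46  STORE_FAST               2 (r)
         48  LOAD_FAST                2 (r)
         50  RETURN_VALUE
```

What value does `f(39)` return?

-1

LOAD_FAST_LOAD_FAST a,a → push 39,39. Stack: [39, 39]
BINARY_OP * → 39 * 39 = 1521. Stack: [1521]
STORE_FAST t → t=1521. Stack: []
LOAD_CONST → push -1. Stack: [-1]
STORE_FAST t → t=-1. Stack: []
LOAD_FAST_LOAD_FAST a,t → push 39,-1. Stack: [39, -1]
COMPARE_OP bool(!=) → 39 vs -1 = True. Stack: [True]
POP_JUMP_IF_FALSE → pop True; no jump. Stack: []
LOAD_FAST t → push -1. Stack: [-1]
LOAD_CONST → push 4. Stack: [-1, 4]
BINARY_OP // → -1 // 4 = -1. Stack: [-1]
STORE_FAST r → r=-1. Stack: []
LOAD_FAST r → push -1. Stack: [-1]
RETURN_VALUE → return -1.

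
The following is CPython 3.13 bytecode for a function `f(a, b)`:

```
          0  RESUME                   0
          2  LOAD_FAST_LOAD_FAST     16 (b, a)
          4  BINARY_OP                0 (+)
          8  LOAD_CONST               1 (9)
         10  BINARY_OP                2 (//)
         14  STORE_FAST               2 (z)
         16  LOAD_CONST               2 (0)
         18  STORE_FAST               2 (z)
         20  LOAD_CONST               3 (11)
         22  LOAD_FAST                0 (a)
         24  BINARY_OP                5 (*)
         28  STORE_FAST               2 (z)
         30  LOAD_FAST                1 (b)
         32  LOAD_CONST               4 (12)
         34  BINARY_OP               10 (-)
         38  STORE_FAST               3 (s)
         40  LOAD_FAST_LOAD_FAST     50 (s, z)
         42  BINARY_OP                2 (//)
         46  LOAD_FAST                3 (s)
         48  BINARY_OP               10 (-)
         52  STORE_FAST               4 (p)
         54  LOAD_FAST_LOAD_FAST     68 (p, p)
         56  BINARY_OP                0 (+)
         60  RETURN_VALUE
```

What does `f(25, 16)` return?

-8

LOAD_FAST_LOAD_FAST b,a → push 16,25. Stack: [16, 25]
BINARY_OP + → 16 + 25 = 41. Stack: [41]
LOAD_CONST → push 9. Stack: [41, 9]
BINARY_OP // → 41 // 9 = 4. Stack: [4]
STORE_FAST z → z=4. Stack: []
LOAD_CONST → push 0. Stack: [0]
STORE_FAST z → z=0. Stack: []
LOAD_CONST → push 11. Stack: [11]
LOAD_FAST a → push 25. Stack: [11, 25]
BINARY_OP * → 11 * 25 = 275. Stack: [275]
STORE_FAST z → z=275. Stack: []
LOAD_FAST b → push 16. Stack: [16]
LOAD_CONST → push 12. Stack: [16, 12]
BINARY_OP - → 16 - 12 = 4. Stack: [4]
STORE_FAST s → s=4. Stack: []
LOAD_FAST_LOAD_FAST s,z → push 4,275. Stack: [4, 275]
BINARY_OP // → 4 // 275 = 0. Stack: [0]
LOAD_FAST s → push 4. Stack: [0, 4]
BINARY_OP - → 0 - 4 = -4. Stack: [-4]
STORE_FAST p → p=-4. Stack: []
LOAD_FAST_LOAD_FAST p,p → push -4,-4. Stack: [-4, -4]
BINARY_OP + → -4 + -4 = -8. Stack: [-8]
RETURN_VALUE → return -8.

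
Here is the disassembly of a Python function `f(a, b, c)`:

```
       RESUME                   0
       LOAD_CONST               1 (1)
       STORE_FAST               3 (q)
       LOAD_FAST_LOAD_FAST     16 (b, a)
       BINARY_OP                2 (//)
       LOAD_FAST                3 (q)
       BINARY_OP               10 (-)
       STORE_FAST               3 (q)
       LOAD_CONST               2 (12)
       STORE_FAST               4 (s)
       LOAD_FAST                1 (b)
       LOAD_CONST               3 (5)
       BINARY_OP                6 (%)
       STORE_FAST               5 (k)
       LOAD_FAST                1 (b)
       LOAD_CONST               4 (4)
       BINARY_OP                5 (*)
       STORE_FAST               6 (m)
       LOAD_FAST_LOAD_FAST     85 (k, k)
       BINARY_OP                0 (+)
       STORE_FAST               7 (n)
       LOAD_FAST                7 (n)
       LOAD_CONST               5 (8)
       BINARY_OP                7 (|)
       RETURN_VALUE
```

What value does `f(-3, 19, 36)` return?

8

LOAD_CONST → push 1. Stack: [1]
STORE_FAST q → q=1. Stack: []
LOAD_FAST_LOAD_FAST b,a → push 19,-3. Stack: [19, -3]
BINARY_OP // → 19 // -3 = -7. Stack: [-7]
LOAD_FAST q → push 1. Stack: [-7, 1]
BINARY_OP - → -7 - 1 = -8. Stack: [-8]
STORE_FAST q → q=-8. Stack: []
LOAD_CONST → push 12. Stack: [12]
STORE_FAST s → s=12. Stack: []
LOAD_FAST b → push 19. Stack: [19]
LOAD_CONST → push 5. Stack: [19, 5]
BINARY_OP % → 19 % 5 = 4. Stack: [4]
STORE_FAST k → k=4. Stack: []
LOAD_FAST b → push 19. Stack: [19]
LOAD_CONST → push 4. Stack: [19, 4]
BINARY_OP * → 19 * 4 = 76. Stack: [76]
STORE_FAST m → m=76. Stack: []
LOAD_FAST_LOAD_FAST k,k → push 4,4. Stack: [4, 4]
BINARY_OP + → 4 + 4 = 8. Stack: [8]
STORE_FAST n → n=8. Stack: []
LOAD_FAST n → push 8. Stack: [8]
LOAD_CONST → push 8. Stack: [8, 8]
BINARY_OP | → 8 | 8 = 8. Stack: [8]
RETURN_VALUE → return 8.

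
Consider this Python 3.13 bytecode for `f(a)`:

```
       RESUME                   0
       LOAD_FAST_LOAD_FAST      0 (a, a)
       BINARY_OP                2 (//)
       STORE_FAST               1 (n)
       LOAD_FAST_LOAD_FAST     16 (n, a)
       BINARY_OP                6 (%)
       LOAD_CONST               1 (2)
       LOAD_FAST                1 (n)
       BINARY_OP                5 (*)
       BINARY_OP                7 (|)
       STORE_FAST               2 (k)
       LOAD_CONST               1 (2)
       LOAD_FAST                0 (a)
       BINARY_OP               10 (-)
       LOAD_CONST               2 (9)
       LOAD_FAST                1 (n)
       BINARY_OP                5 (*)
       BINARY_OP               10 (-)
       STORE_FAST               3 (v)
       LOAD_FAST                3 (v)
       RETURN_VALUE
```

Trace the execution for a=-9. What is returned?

2

LOAD_FAST_LOAD_FAST a,a → push -9,-9. Stack: [-9, -9]
BINARY_OP // → -9 // -9 = 1. Stack: [1]
STORE_FAST n → n=1. Stack: []
LOAD_FAST_LOAD_FAST n,a → push 1,-9. Stack: [1, -9]
BINARY_OP % → 1 % -9 = -8. Stack: [-8]
LOAD_CONST → push 2. Stack: [-8, 2]
LOAD_FAST n → push 1. Stack: [-8, 2, 1]
BINARY_OP * → 2 * 1 = 2. Stack: [-8, 2]
BINARY_OP | → -8 | 2 = -6. Stack: [-6]
STORE_FAST k → k=-6. Stack: []
LOAD_CONST → push 2. Stack: [2]
LOAD_FAST a → push -9. Stack: [2, -9]
BINARY_OP - → 2 - -9 = 11. Stack: [11]
LOAD_CONST → push 9. Stack: [11, 9]
LOAD_FAST n → push 1. Stack: [11, 9, 1]
BINARY_OP * → 9 * 1 = 9. Stack: [11, 9]
BINARY_OP - → 11 - 9 = 2. Stack: [2]
STORE_FAST v → v=2. Stack: []
LOAD_FAST v → push 2. Stack: [2]
RETURN_VALUE → return 2.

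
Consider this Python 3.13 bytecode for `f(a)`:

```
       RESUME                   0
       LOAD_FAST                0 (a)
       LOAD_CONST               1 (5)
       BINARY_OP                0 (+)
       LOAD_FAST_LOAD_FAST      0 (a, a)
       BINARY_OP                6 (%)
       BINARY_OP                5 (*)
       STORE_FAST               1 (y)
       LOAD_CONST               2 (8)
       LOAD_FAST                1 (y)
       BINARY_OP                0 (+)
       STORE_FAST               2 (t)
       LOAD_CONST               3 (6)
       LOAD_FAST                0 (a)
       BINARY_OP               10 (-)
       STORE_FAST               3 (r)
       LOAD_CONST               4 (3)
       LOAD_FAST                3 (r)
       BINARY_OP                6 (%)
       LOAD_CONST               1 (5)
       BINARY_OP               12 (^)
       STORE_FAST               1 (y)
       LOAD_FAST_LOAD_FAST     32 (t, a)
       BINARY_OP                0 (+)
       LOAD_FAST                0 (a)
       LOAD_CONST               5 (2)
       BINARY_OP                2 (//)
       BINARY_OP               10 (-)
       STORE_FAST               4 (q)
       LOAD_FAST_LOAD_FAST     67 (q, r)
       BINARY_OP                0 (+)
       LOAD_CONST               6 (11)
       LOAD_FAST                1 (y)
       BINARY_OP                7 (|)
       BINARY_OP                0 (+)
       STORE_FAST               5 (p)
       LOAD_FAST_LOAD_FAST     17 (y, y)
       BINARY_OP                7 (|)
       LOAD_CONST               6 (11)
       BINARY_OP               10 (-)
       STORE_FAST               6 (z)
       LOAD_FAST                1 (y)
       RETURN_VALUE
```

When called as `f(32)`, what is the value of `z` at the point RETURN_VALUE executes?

LOAD_FAST a → push 32. Stack: [32]
LOAD_CONST → push 5. Stack: [32, 5]
BINARY_OP + → 32 + 5 = 37. Stack: [37]
LOAD_FAST_LOAD_FAST a,a → push 32,32. Stack: [37, 32, 32]
BINARY_OP % → 32 % 32 = 0. Stack: [37, 0]
BINARY_OP * → 37 * 0 = 0. Stack: [0]
STORE_FAST y → y=0. Stack: []
LOAD_CONST → push 8. Stack: [8]
LOAD_FAST y → push 0. Stack: [8, 0]
BINARY_OP + → 8 + 0 = 8. Stack: [8]
STORE_FAST t → t=8. Stack: []
LOAD_CONST → push 6. Stack: [6]
LOAD_FAST a → push 32. Stack: [6, 32]
BINARY_OP - → 6 - 32 = -26. Stack: [-26]
STORE_FAST r → r=-26. Stack: []
LOAD_CONST → push 3. Stack: [3]
LOAD_FAST r → push -26. Stack: [3, -26]
BINARY_OP % → 3 % -26 = -23. Stack: [-23]
LOAD_CONST → push 5. Stack: [-23, 5]
BINARY_OP ^ → -23 ^ 5 = -20. Stack: [-20]
STORE_FAST y → y=-20. Stack: []
LOAD_FAST_LOAD_FAST t,a → push 8,32. Stack: [8, 32]
BINARY_OP + → 8 + 32 = 40. Stack: [40]
LOAD_FAST a → push 32. Stack: [40, 32]
LOAD_CONST → push 2. Stack: [40, 32, 2]
BINARY_OP // → 32 // 2 = 16. Stack: [40, 16]
BINARY_OP - → 40 - 16 = 24. Stack: [24]
STORE_FAST q → q=24. Stack: []
LOAD_FAST_LOAD_FAST q,r → push 24,-26. Stack: [24, -26]
BINARY_OP + → 24 + -26 = -2. Stack: [-2]
LOAD_CONST → push 11. Stack: [-2, 11]
LOAD_FAST y → push -20. Stack: [-2, 11, -20]
BINARY_OP | → 11 | -20 = -17. Stack: [-2, -17]
BINARY_OP + → -2 + -17 = -19. Stack: [-19]
STORE_FAST p → p=-19. Stack: []
LOAD_FAST_LOAD_FAST y,y → push -20,-20. Stack: [-20, -20]
BINARY_OP | → -20 | -20 = -20. Stack: [-20]
LOAD_CONST → push 11. Stack: [-20, 11]
BINARY_OP - → -20 - 11 = -31. Stack: [-31]
STORE_FAST z → z=-31. Stack: []
LOAD_FAST y → push -20. Stack: [-20]
RETURN_VALUE → return -20.

-31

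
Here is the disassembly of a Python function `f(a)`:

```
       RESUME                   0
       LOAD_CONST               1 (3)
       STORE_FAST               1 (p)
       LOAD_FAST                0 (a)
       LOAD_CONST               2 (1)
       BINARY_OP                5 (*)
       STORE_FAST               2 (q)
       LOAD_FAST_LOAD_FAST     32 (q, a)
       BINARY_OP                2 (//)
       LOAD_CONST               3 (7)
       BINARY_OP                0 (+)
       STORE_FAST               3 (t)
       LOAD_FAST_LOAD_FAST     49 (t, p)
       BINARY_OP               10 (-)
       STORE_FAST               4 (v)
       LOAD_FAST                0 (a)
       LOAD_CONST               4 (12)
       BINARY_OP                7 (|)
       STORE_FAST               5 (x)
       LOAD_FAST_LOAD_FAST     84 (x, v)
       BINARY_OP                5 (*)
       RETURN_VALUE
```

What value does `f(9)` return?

65

LOAD_CONST → push 3. Stack: [3]
STORE_FAST p → p=3. Stack: []
LOAD_FAST a → push 9. Stack: [9]
LOAD_CONST → push 1. Stack: [9, 1]
BINARY_OP * → 9 * 1 = 9. Stack: [9]
STORE_FAST q → q=9. Stack: []
LOAD_FAST_LOAD_FAST q,a → push 9,9. Stack: [9, 9]
BINARY_OP // → 9 // 9 = 1. Stack: [1]
LOAD_CONST → push 7. Stack: [1, 7]
BINARY_OP + → 1 + 7 = 8. Stack: [8]
STORE_FAST t → t=8. Stack: []
LOAD_FAST_LOAD_FAST t,p → push 8,3. Stack: [8, 3]
BINARY_OP - → 8 - 3 = 5. Stack: [5]
STORE_FAST v → v=5. Stack: []
LOAD_FAST a → push 9. Stack: [9]
LOAD_CONST → push 12. Stack: [9, 12]
BINARY_OP | → 9 | 12 = 13. Stack: [13]
STORE_FAST x → x=13. Stack: []
LOAD_FAST_LOAD_FAST x,v → push 13,5. Stack: [13, 5]
BINARY_OP * → 13 * 5 = 65. Stack: [65]
RETURN_VALUE → return 65.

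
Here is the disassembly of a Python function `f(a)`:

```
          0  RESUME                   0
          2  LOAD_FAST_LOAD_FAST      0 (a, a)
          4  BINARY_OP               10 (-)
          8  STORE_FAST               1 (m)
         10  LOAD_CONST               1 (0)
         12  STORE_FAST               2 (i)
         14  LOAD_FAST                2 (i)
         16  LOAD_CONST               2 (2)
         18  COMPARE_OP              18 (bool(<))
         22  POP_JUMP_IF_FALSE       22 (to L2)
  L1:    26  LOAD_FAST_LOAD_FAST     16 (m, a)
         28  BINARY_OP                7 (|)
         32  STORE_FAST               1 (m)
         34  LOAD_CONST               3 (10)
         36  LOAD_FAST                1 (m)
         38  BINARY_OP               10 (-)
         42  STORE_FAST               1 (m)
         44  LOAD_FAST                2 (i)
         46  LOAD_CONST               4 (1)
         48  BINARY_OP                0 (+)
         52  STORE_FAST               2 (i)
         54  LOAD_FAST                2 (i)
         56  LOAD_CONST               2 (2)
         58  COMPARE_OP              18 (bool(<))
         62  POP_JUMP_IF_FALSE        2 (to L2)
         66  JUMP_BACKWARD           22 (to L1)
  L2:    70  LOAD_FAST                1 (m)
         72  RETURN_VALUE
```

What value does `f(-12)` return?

LOAD_FAST_LOAD_FAST a,a → push -12,-12. Stack: [-12, -12]
BINARY_OP - → -12 - -12 = 0. Stack: [0]
STORE_FAST m → m=0. Stack: []
LOAD_CONST → push 0. Stack: [0]
STORE_FAST i → i=0. Stack: []
LOAD_FAST i → push 0. Stack: [0]
LOAD_CONST → push 2. Stack: [0, 2]
COMPARE_OP bool(<) → 0 vs 2 = True. Stack: [True]
POP_JUMP_IF_FALSE → pop True; no jump. Stack: []
LOAD_FAST_LOAD_FAST m,a → push 0,-12. Stack: [0, -12]
BINARY_OP | → 0 | -12 = -12. Stack: [-12]
STORE_FAST m → m=-12. Stack: []
LOAD_CONST → push 10. Stack: [10]
LOAD_FAST m → push -12. Stack: [10, -12]
BINARY_OP - → 10 - -12 = 22. Stack: [22]
STORE_FAST m → m=22. Stack: []
LOAD_FAST i → push 0. Stack: [0]
LOAD_CONST → push 1. Stack: [0, 1]
BINARY_OP + → 0 + 1 = 1. Stack: [1]
STORE_FAST i → i=1. Stack: []
LOAD_FAST i → push 1. Stack: [1]
LOAD_CONST → push 2. Stack: [1, 2]
COMPARE_OP bool(<) → 1 vs 2 = True. Stack: [True]
POP_JUMP_IF_FALSE → pop True; no jump. Stack: []
LOAD_FAST_LOAD_FAST m,a → push 22,-12. Stack: [22, -12]
BINARY_OP | → 22 | -12 = -10. Stack: [-10]
STORE_FAST m → m=-10. Stack: []
LOAD_CONST → push 10. Stack: [10]
LOAD_FAST m → push -10. Stack: [10, -10]
BINARY_OP - → 10 - -10 = 20. Stack: [20]
STORE_FAST m → m=20. Stack: []
LOAD_FAST i → push 1. Stack: [1]
LOAD_CONST → push 1. Stack: [1, 1]
BINARY_OP + → 1 + 1 = 2. Stack: [2]
STORE_FAST i → i=2. Stack: []
LOAD_FAST i → push 2. Stack: [2]
LOAD_CONST → push 2. Stack: [2, 2]
COMPARE_OP bool(<) → 2 vs 2 = False. Stack: [False]
POP_JUMP_IF_FALSE → pop False; jump. Stack: []
LOAD_FAST m → push 20. Stack: [20]
RETURN_VALUE → return 20.

20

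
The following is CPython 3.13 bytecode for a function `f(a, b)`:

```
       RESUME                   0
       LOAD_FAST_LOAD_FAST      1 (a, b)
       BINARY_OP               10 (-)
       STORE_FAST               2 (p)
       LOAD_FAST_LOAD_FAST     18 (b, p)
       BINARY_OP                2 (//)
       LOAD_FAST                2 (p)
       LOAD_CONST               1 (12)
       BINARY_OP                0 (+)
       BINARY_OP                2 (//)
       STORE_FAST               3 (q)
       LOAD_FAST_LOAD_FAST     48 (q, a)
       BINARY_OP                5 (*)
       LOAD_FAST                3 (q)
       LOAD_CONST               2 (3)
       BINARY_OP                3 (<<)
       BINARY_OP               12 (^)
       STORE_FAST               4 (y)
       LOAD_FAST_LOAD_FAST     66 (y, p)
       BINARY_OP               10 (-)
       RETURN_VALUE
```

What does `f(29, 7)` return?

LOAD_FAST_LOAD_FAST a,b → push 29,7. Stack: [29, 7]
BINARY_OP - → 29 - 7 = 22. Stack: [22]
STORE_FAST p → p=22. Stack: []
LOAD_FAST_LOAD_FAST b,p → push 7,22. Stack: [7, 22]
BINARY_OP // → 7 // 22 = 0. Stack: [0]
LOAD_FAST p → push 22. Stack: [0, 22]
LOAD_CONST → push 12. Stack: [0, 22, 12]
BINARY_OP + → 22 + 12 = 34. Stack: [0, 34]
BINARY_OP // → 0 // 34 = 0. Stack: [0]
STORE_FAST q → q=0. Stack: []
LOAD_FAST_LOAD_FAST q,a → push 0,29. Stack: [0, 29]
BINARY_OP * → 0 * 29 = 0. Stack: [0]
LOAD_FAST q → push 0. Stack: [0, 0]
LOAD_CONST → push 3. Stack: [0, 0, 3]
BINARY_OP << → 0 << 3 = 0. Stack: [0, 0]
BINARY_OP ^ → 0 ^ 0 = 0. Stack: [0]
STORE_FAST y → y=0. Stack: []
LOAD_FAST_LOAD_FAST y,p → push 0,22. Stack: [0, 22]
BINARY_OP - → 0 - 22 = -22. Stack: [-22]
RETURN_VALUE → return -22.

-22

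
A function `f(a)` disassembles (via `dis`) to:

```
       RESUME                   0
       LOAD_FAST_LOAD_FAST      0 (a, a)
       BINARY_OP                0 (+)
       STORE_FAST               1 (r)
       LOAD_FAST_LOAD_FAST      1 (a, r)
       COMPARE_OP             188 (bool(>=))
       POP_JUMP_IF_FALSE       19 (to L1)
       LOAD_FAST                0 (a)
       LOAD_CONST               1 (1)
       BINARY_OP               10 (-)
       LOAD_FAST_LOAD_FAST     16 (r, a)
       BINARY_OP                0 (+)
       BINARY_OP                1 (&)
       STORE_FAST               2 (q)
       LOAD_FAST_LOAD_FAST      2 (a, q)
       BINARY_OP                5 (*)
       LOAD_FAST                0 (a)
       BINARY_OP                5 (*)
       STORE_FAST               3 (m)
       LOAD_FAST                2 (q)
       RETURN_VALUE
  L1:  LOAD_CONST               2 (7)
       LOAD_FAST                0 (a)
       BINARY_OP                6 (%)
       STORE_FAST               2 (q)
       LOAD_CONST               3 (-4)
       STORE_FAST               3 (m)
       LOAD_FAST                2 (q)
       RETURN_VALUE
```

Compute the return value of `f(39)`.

7

LOAD_FAST_LOAD_FAST a,a → push 39,39. Stack: [39, 39]
BINARY_OP + → 39 + 39 = 78. Stack: [78]
STORE_FAST r → r=78. Stack: []
LOAD_FAST_LOAD_FAST a,r → push 39,78. Stack: [39, 78]
COMPARE_OP bool(>=) → 39 vs 78 = False. Stack: [False]
POP_JUMP_IF_FALSE → pop False; jump. Stack: []
LOAD_CONST → push 7. Stack: [7]
LOAD_FAST a → push 39. Stack: [7, 39]
BINARY_OP % → 7 % 39 = 7. Stack: [7]
STORE_FAST q → q=7. Stack: []
LOAD_CONST → push -4. Stack: [-4]
STORE_FAST m → m=-4. Stack: []
LOAD_FAST q → push 7. Stack: [7]
RETURN_VALUE → return 7.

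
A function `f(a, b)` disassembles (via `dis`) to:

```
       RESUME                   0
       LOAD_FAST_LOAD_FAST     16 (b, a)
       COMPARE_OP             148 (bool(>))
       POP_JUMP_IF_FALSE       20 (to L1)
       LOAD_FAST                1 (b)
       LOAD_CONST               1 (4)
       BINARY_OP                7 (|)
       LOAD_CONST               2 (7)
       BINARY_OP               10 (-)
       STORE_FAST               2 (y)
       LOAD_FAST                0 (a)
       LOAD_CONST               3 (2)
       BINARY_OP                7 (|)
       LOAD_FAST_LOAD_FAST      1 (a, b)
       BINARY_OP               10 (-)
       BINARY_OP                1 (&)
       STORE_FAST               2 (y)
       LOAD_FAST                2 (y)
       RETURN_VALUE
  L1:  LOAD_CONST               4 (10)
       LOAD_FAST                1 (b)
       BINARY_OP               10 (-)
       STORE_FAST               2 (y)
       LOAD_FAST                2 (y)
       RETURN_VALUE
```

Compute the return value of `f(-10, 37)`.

LOAD_FAST_LOAD_FAST b,a → push 37,-10. Stack: [37, -10]
COMPARE_OP bool(>) → 37 vs -10 = True. Stack: [True]
POP_JUMP_IF_FALSE → pop True; no jump. Stack: []
LOAD_FAST b → push 37. Stack: [37]
LOAD_CONST → push 4. Stack: [37, 4]
BINARY_OP | → 37 | 4 = 37. Stack: [37]
LOAD_CONST → push 7. Stack: [37, 7]
BINARY_OP - → 37 - 7 = 30. Stack: [30]
STORE_FAST y → y=30. Stack: []
LOAD_FAST a → push -10. Stack: [-10]
LOAD_CONST → push 2. Stack: [-10, 2]
BINARY_OP | → -10 | 2 = -10. Stack: [-10]
LOAD_FAST_LOAD_FAST a,b → push -10,37. Stack: [-10, -10, 37]
BINARY_OP - → -10 - 37 = -47. Stack: [-10, -47]
BINARY_OP & → -10 & -47 = -48. Stack: [-48]
STORE_FAST y → y=-48. Stack: []
LOAD_FAST y → push -48. Stack: [-48]
RETURN_VALUE → return -48.

-48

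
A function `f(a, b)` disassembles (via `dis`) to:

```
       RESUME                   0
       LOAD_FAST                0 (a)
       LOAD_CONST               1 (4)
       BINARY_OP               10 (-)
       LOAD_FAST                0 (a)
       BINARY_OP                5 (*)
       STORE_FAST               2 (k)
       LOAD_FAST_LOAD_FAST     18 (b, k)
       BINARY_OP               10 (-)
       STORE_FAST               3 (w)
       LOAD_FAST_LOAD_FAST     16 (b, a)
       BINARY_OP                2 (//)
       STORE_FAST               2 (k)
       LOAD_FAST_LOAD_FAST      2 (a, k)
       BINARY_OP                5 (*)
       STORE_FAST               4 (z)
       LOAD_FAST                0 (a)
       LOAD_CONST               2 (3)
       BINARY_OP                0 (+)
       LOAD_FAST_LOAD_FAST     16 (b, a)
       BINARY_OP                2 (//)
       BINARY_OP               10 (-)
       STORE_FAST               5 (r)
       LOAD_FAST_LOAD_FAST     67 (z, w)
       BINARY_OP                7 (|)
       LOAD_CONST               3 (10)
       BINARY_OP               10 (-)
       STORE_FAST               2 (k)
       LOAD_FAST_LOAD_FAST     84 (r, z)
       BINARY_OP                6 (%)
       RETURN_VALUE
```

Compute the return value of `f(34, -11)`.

LOAD_FAST a → push 34. Stack: [34]
LOAD_CONST → push 4. Stack: [34, 4]
BINARY_OP - → 34 - 4 = 30. Stack: [30]
LOAD_FAST a → push 34. Stack: [30, 34]
BINARY_OP * → 30 * 34 = 1020. Stack: [1020]
STORE_FAST k → k=1020. Stack: []
LOAD_FAST_LOAD_FAST b,k → push -11,1020. Stack: [-11, 1020]
BINARY_OP - → -11 - 1020 = -1031. Stack: [-1031]
STORE_FAST w → w=-1031. Stack: []
LOAD_FAST_LOAD_FAST b,a → push -11,34. Stack: [-11, 34]
BINARY_OP // → -11 // 34 = -1. Stack: [-1]
STORE_FAST k → k=-1. Stack: []
LOAD_FAST_LOAD_FAST a,k → push 34,-1. Stack: [34, -1]
BINARY_OP * → 34 * -1 = -34. Stack: [-34]
STORE_FAST z → z=-34. Stack: []
LOAD_FAST a → push 34. Stack: [34]
LOAD_CONST → push 3. Stack: [34, 3]
BINARY_OP + → 34 + 3 = 37. Stack: [37]
LOAD_FAST_LOAD_FAST b,a → push -11,34. Stack: [37, -11, 34]
BINARY_OP // → -11 // 34 = -1. Stack: [37, -1]
BINARY_OP - → 37 - -1 = 38. Stack: [38]
STORE_FAST r → r=38. Stack: []
LOAD_FAST_LOAD_FAST z,w → push -34,-1031. Stack: [-34, -1031]
BINARY_OP | → -34 | -1031 = -1. Stack: [-1]
LOAD_CONST → push 10. Stack: [-1, 10]
BINARY_OP - → -1 - 10 = -11. Stack: [-11]
STORE_FAST k → k=-11. Stack: []
LOAD_FAST_LOAD_FAST r,z → push 38,-34. Stack: [38, -34]
BINARY_OP % → 38 % -34 = -30. Stack: [-30]
RETURN_VALUE → return -30.

-30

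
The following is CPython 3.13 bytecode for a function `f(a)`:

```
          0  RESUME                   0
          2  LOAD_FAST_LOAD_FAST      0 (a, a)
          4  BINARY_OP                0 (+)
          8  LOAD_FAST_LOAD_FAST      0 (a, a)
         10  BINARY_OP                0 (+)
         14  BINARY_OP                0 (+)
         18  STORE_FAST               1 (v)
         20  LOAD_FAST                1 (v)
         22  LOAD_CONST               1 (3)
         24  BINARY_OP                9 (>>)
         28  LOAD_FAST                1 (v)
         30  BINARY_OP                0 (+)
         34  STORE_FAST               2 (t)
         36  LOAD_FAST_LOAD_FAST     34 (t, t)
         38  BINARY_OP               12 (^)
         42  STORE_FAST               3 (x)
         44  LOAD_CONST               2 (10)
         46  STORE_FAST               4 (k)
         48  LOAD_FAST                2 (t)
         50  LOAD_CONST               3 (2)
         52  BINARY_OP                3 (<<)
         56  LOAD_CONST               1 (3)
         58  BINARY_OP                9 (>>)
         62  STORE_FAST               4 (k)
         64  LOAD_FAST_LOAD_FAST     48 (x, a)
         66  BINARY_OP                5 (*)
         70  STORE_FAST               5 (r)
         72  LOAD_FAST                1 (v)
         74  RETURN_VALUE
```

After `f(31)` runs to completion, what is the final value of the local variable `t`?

139

LOAD_FAST_LOAD_FAST a,a → push 31,31. Stack: [31, 31]
BINARY_OP + → 31 + 31 = 62. Stack: [62]
LOAD_FAST_LOAD_FAST a,a → push 31,31. Stack: [62, 31, 31]
BINARY_OP + → 31 + 31 = 62. Stack: [62, 62]
BINARY_OP + → 62 + 62 = 124. Stack: [124]
STORE_FAST v → v=124. Stack: []
LOAD_FAST v → push 124. Stack: [124]
LOAD_CONST → push 3. Stack: [124, 3]
BINARY_OP >> → 124 >> 3 = 15. Stack: [15]
LOAD_FAST v → push 124. Stack: [15, 124]
BINARY_OP + → 15 + 124 = 139. Stack: [139]
STORE_FAST t → t=139. Stack: []
LOAD_FAST_LOAD_FAST t,t → push 139,139. Stack: [139, 139]
BINARY_OP ^ → 139 ^ 139 = 0. Stack: [0]
STORE_FAST x → x=0. Stack: []
LOAD_CONST → push 10. Stack: [10]
STORE_FAST k → k=10. Stack: []
LOAD_FAST t → push 139. Stack: [139]
LOAD_CONST → push 2. Stack: [139, 2]
BINARY_OP << → 139 << 2 = 556. Stack: [556]
LOAD_CONST → push 3. Stack: [556, 3]
BINARY_OP >> → 556 >> 3 = 69. Stack: [69]
STORE_FAST k → k=69. Stack: []
LOAD_FAST_LOAD_FAST x,a → push 0,31. Stack: [0, 31]
BINARY_OP * → 0 * 31 = 0. Stack: [0]
STORE_FAST r → r=0. Stack: []
LOAD_FAST v → push 124. Stack: [124]
RETURN_VALUE → return 124.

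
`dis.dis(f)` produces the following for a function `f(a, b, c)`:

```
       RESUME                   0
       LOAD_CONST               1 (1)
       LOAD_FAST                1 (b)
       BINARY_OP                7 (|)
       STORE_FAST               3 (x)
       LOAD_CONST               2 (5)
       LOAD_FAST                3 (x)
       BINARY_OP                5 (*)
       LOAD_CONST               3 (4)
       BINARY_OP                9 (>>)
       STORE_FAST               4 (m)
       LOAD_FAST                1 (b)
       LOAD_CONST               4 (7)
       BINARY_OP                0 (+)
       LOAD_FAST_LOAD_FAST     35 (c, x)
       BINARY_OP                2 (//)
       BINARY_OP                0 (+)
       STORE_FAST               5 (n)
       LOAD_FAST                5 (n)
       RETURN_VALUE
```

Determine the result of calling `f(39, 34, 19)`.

41

LOAD_CONST → push 1. Stack: [1]
LOAD_FAST b → push 34. Stack: [1, 34]
BINARY_OP | → 1 | 34 = 35. Stack: [35]
STORE_FAST x → x=35. Stack: []
LOAD_CONST → push 5. Stack: [5]
LOAD_FAST x → push 35. Stack: [5, 35]
BINARY_OP * → 5 * 35 = 175. Stack: [175]
LOAD_CONST → push 4. Stack: [175, 4]
BINARY_OP >> → 175 >> 4 = 10. Stack: [10]
STORE_FAST m → m=10. Stack: []
LOAD_FAST b → push 34. Stack: [34]
LOAD_CONST → push 7. Stack: [34, 7]
BINARY_OP + → 34 + 7 = 41. Stack: [41]
LOAD_FAST_LOAD_FAST c,x → push 19,35. Stack: [41, 19, 35]
BINARY_OP // → 19 // 35 = 0. Stack: [41, 0]
BINARY_OP + → 41 + 0 = 41. Stack: [41]
STORE_FAST n → n=41. Stack: []
LOAD_FAST n → push 41. Stack: [41]
RETURN_VALUE → return 41.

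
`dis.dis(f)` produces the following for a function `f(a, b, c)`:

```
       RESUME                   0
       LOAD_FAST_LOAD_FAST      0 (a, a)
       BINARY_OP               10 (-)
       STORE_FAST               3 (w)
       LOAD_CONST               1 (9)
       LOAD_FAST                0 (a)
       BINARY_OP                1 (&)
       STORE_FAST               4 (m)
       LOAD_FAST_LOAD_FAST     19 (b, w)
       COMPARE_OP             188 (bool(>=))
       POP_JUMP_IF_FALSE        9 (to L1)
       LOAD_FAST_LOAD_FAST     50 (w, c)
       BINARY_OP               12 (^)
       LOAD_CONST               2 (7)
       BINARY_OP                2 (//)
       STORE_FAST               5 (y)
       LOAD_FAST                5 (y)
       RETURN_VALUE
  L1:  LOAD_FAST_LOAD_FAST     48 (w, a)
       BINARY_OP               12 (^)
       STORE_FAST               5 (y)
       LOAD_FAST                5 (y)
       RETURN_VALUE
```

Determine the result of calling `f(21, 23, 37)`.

5

LOAD_FAST_LOAD_FAST a,a → push 21,21. Stack: [21, 21]
BINARY_OP - → 21 - 21 = 0. Stack: [0]
STORE_FAST w → w=0. Stack: []
LOAD_CONST → push 9. Stack: [9]
LOAD_FAST a → push 21. Stack: [9, 21]
BINARY_OP & → 9 & 21 = 1. Stack: [1]
STORE_FAST m → m=1. Stack: []
LOAD_FAST_LOAD_FAST b,w → push 23,0. Stack: [23, 0]
COMPARE_OP bool(>=) → 23 vs 0 = True. Stack: [True]
POP_JUMP_IF_FALSE → pop True; no jump. Stack: []
LOAD_FAST_LOAD_FAST w,c → push 0,37. Stack: [0, 37]
BINARY_OP ^ → 0 ^ 37 = 37. Stack: [37]
LOAD_CONST → push 7. Stack: [37, 7]
BINARY_OP // → 37 // 7 = 5. Stack: [5]
STORE_FAST y → y=5. Stack: []
LOAD_FAST y → push 5. Stack: [5]
RETURN_VALUE → return 5.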